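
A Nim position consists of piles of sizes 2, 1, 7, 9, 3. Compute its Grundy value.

Compute the nim-sum pairwise:
2 ^ 1 = 3
3 ^ 7 = 4
4 ^ 9 = 13
13 ^ 3 = 14

14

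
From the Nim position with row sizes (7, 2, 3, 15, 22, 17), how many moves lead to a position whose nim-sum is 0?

1

Compute the nim-sum pairwise:
7 ⊕ 2 = 5
5 ⊕ 3 = 6
6 ⊕ 15 = 9
9 ⊕ 22 = 31
31 ⊕ 17 = 14
The overall nim-sum is X = 14. A row of size p has a winning move iff p XOR X < p (reduce it to p XOR X).
  7: 7 XOR 14 = 9 ≥ 7 — no move.
  2: 2 XOR 14 = 12 ≥ 2 — no move.
  3: 3 XOR 14 = 13 ≥ 3 — no move.
  15: 15 XOR 14 = 1 < 15 — winning move (to 1).
  22: 22 XOR 14 = 24 ≥ 22 — no move.
  17: 17 XOR 14 = 31 ≥ 17 — no move.
That gives 1 winning move.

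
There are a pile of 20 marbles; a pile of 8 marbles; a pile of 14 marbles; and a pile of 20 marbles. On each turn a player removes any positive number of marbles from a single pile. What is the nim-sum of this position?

6

Write each in binary and XOR column by column:
  10100  (20)
  01000  (8)
  01110  (14)
  10100  (20)
  -----
  00110  (6)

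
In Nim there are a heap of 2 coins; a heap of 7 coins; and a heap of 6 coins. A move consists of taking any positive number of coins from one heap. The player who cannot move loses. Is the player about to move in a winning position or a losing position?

Write each in binary and XOR column by column:
  010  (2)
  111  (7)
  110  (6)
  ---
  011  (3)
The nim-sum is 3 ≠ 0, so this is an N-position: the player to move can win.

Winning position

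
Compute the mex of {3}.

0 is not in the set, so the mex is 0.

0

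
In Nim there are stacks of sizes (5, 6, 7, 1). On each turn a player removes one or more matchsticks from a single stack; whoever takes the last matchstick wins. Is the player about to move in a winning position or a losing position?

In binary:
  101  (5)
  110  (6)
  111  (7)
  001  (1)
  ---
  101  (5)
The nim-sum is 5 ≠ 0, so this is an N-position: the player to move can win.

Winning position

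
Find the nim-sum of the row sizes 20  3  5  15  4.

25

Nim-sum: 20 XOR 3 XOR 5 XOR 15 XOR 4 = 25.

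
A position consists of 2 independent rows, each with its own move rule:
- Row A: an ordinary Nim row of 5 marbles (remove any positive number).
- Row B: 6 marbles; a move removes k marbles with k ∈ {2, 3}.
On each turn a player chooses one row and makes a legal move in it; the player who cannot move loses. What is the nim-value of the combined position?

5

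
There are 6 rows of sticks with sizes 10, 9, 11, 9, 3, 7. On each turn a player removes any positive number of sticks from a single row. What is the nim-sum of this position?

Compute the nim-sum pairwise:
10 ⊕ 9 = 3
3 ⊕ 11 = 8
8 ⊕ 9 = 1
1 ⊕ 3 = 2
2 ⊕ 7 = 5

5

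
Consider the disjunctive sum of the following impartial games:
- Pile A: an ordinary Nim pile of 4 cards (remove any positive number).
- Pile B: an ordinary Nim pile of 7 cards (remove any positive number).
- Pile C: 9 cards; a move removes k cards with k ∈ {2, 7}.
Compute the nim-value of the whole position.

Pile A is a plain Nim pile of size 4, so its Grundy value is 4.
Pile B is a plain Nim pile of size 7, so its Grundy value is 7.
For pile C, compute g(0), g(1), … with moves {2, 7}:
k:     0  1  2  3  4  5  6  7  8  9
g(k):  0  0  1  1  0  0  1  1  2  0
So g(9) = 0.
The value of a disjunctive sum is the nim-sum of the parts.
Combined value = 4 XOR 7 XOR 0 = 3.

3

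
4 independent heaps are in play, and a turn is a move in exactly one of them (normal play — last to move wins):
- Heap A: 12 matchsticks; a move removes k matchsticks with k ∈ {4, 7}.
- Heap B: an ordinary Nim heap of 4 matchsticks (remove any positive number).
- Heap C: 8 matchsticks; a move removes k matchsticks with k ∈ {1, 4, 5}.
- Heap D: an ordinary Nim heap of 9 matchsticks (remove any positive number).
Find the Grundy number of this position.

13

Build the Grundy sequence for heap A with g(k) = mex{g(k−s) : s ∈ {4, 7}, s ≤ k}:
g(0) = mex{} = 0
g(1) = mex{} = 0
g(2) = mex{} = 0
g(3) = mex{} = 0
g(4) = mex{0} = 1
g(5) = mex{0} = 1
g(6) = mex{0} = 1
g(7) = mex{0} = 1
g(8) = mex{0,1} = 2
g(9) = mex{0,1} = 2
g(10) = mex{0,1} = 2
g(11) = mex{1} = 0
g(12) = mex{1,2} = 0
So g(12) = 0.
Heap B is a plain Nim heap of size 4, so its Grundy value is 4.
For heap C, compute g(0), g(1), … with moves {1, 4, 5}:
k:     0  1  2  3  4  5  6  7  8
g(k):  0  1  0  1  2  3  2  3  0
So g(8) = 0.
Heap D is a plain Nim heap of size 9, so its Grundy value is 9.
The value of a disjunctive sum is the nim-sum of the parts.
Combined value = 0 ⊕ 4 ⊕ 0 ⊕ 9 = 13.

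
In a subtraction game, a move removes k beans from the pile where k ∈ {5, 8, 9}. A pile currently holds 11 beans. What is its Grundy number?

Build the Grundy sequence with g(k) = mex{g(k−s) : s ∈ {5, 8, 9}, s ≤ k}:
g(0) = mex{} = 0
g(1) = mex{} = 0
g(2) = mex{} = 0
g(3) = mex{} = 0
g(4) = mex{} = 0
g(5) = mex{0} = 1
g(6) = mex{0} = 1
g(7) = mex{0} = 1
g(8) = mex{0} = 1
g(9) = mex{0} = 1
g(10) = mex{0,1} = 2
g(11) = mex{0,1} = 2
So g(11) = 2.

2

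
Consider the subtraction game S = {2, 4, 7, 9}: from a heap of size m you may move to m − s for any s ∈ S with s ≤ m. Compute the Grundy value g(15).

Compute g(0), g(1), … for moves {2, 4, 7, 9}:
k:     0  1  2  3  4  5  6  7  8  9 10 11 12 13 14 15
g(k):  0  0  1  1  2  2  0  3  1  4  2  0  0  1  1  2
So g(15) = 2.

2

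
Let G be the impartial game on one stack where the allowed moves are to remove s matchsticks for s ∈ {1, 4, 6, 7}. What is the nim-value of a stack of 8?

Compute g(0), g(1), … for moves {1, 4, 6, 7}:
g(0) = mex{} = 0
g(1) = mex{0} = 1
g(2) = mex{1} = 0
g(3) = mex{0} = 1
g(4) = mex{0,1} = 2
g(5) = mex{1,2} = 0
g(6) = mex{0} = 1
g(7) = mex{0,1} = 2
g(8) = mex{0,1,2} = 3
So g(8) = 3.

3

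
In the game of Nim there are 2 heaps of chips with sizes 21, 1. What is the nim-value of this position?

20

Nim-sum: 21 ^ 1 = 20.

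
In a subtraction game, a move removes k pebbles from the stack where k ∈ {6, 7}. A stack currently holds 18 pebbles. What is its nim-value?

0

Build the Grundy sequence with g(k) = mex{g(k−s) : s ∈ {6, 7}, s ≤ k}:
k:     0  1  2  3  4  5  6  7  8  9 10 11 12 13 14 15 16 17 18
g(k):  0  0  0  0  0  0  1  1  1  1  1  1  2  0  0  0  0  0  0
So g(18) = 0.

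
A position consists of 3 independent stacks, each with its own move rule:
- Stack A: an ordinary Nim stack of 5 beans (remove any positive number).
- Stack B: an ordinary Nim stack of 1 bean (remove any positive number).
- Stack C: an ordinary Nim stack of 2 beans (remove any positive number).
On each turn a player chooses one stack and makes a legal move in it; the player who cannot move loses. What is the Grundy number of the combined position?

Stack A is a plain Nim stack of size 5, so its Grundy value is 5.
Stack B is a plain Nim stack of size 1, so its Grundy value is 1.
Stack C is a plain Nim stack of size 2, so its Grundy value is 2.
By the Sprague-Grundy theorem, the Grundy value of a sum of independent games is the XOR of the component values.
Combined value = 5 XOR 1 XOR 2 = 6.

6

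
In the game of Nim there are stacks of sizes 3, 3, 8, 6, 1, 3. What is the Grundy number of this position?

12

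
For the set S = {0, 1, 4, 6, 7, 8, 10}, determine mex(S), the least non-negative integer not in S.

2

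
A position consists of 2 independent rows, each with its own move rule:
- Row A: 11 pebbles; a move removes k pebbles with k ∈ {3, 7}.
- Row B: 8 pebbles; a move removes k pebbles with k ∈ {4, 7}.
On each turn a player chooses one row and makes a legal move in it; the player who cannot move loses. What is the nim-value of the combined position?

Grundy values for row A (subtraction set {3, 7}):
k:     0  1  2  3  4  5  6  7  8  9 10 11
g(k):  0  0  0  1  1  1  0  2  2  1  0  0
So g(11) = 0.
For row B, compute g(0), g(1), … with moves {4, 7}:
g(0) = mex{} = 0
g(1) = mex{} = 0
g(2) = mex{} = 0
g(3) = mex{} = 0
g(4) = mex{0} = 1
g(5) = mex{0} = 1
g(6) = mex{0} = 1
g(7) = mex{0} = 1
g(8) = mex{0,1} = 2
So g(8) = 2.
The value of a disjunctive sum is the nim-sum of the parts.
Combined value = 0 ⊕ 2 = 2.

2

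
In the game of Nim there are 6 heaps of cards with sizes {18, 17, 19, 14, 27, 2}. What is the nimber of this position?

7

Nim-sum: 18 ^ 17 ^ 19 ^ 14 ^ 27 ^ 2 = 7.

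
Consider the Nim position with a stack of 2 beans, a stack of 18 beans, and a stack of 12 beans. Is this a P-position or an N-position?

Bitwise XOR of the heap sizes:
  00010  (2)
  10010  (18)
  01100  (12)
  -----
  11100  (28)
The nim-sum is 28 ≠ 0, so this is an N-position: the player to move can win.

N-position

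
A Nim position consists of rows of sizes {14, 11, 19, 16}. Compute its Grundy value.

Nim-sum: 14 ⊕ 11 ⊕ 19 ⊕ 16 = 6.

6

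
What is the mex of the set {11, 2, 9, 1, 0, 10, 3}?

4

The values 0, 1, 2, 3 are all present; 4 is the first non-negative integer missing from the set.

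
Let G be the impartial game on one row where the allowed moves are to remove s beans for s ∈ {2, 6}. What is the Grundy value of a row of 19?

1

Grundy values for subtraction set {2, 6}:
k:     0  1  2  3  4  5  6  7  8  9 10 11 12 13 14 15 16 17 18 19
g(k):  0  0  1  1  0  0  1  1  0  0  1  1  0  0  1  1  0  0  1  1
So g(19) = 1.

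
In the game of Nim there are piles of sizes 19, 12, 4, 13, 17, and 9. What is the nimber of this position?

14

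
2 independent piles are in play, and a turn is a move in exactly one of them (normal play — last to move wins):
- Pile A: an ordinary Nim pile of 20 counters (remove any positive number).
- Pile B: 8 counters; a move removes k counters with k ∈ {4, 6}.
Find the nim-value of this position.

22

Pile A is a plain Nim pile of size 20, so its Grundy value is 20.
Grundy values for pile B (subtraction set {4, 6}):
k:     0  1  2  3  4  5  6  7  8
g(k):  0  0  0  0  1  1  1  1  2
So g(8) = 2.
The value of a disjunctive sum is the nim-sum of the parts.
Combined value = 20 XOR 2 = 22.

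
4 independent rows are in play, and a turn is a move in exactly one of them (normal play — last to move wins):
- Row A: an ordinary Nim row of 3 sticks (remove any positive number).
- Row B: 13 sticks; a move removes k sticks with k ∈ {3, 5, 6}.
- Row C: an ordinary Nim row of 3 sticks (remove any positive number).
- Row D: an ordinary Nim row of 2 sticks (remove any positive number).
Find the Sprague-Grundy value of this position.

Row A is a plain Nim row of size 3, so its Grundy value is 3.
Grundy values for row B (subtraction set {3, 5, 6}):
k:     0  1  2  3  4  5  6  7  8  9 10 11 12 13
g(k):  0  0  0  1  1  1  2  2  2  0  0  0  1  1
So g(13) = 1.
Row C is a plain Nim row of size 3, so its Grundy value is 3.
Row D is a plain Nim row of size 2, so its Grundy value is 2.
The value of a disjunctive sum is the nim-sum of the parts.
Combined value = 3 ⊕ 1 ⊕ 3 ⊕ 2 = 3.

3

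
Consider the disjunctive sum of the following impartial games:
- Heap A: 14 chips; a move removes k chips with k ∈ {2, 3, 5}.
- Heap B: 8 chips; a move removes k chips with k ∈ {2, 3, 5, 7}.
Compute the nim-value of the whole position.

4

For heap A, compute g(0), g(1), … with moves {2, 3, 5}:
k:     0  1  2  3  4  5  6  7  8  9 10 11 12 13 14
g(k):  0  0  1  1  2  2  3  0  0  1  1  2  2  3  0
So g(14) = 0.
Grundy values for heap B (subtraction set {2, 3, 5, 7}):
g(0) = mex{} = 0
g(1) = mex{} = 0
g(2) = mex{0} = 1
g(3) = mex{0} = 1
g(4) = mex{0,1} = 2
g(5) = mex{0,1} = 2
g(6) = mex{0,1,2} = 3
g(7) = mex{0,1,2} = 3
g(8) = mex{0,1,2,3} = 4
So g(8) = 4.
By the Sprague-Grundy theorem, the Grundy value of a sum of independent games is the XOR of the component values.
Combined value = 0 XOR 4 = 4.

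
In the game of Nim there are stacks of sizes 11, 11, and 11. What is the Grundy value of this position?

11

Write each in binary and XOR column by column:
  1011  (11)
  1011  (11)
  1011  (11)
  ----
  1011  (11)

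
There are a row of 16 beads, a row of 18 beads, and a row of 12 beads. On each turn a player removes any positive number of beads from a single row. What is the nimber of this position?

14

Compute the nim-sum pairwise:
16 ^ 18 = 2
2 ^ 12 = 14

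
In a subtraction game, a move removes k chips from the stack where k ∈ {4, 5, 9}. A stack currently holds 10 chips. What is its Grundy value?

2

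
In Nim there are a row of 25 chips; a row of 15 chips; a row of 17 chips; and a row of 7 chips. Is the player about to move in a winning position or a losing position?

Losing position

Compute the nim-sum pairwise:
25 ^ 15 = 22
22 ^ 17 = 7
7 ^ 7 = 0
The nim-sum is 0, so this is a P-position: the player to move is in a losing position under optimal play.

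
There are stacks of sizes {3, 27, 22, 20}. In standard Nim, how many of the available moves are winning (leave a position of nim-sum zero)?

Write each in binary and XOR column by column:
  00011  (3)
  11011  (27)
  10110  (22)
  10100  (20)
  -----
  11010  (26)
The overall nim-sum is X = 26. A stack of size p has a winning move iff p XOR X < p (reduce it to p XOR X).
  3: 3 XOR 26 = 25 ≥ 3 — no move.
  27: 27 XOR 26 = 1 < 27 — winning move (to 1).
  22: 22 XOR 26 = 12 < 22 — winning move (to 12).
  20: 20 XOR 26 = 14 < 20 — winning move (to 14).
That gives 3 winning moves.

3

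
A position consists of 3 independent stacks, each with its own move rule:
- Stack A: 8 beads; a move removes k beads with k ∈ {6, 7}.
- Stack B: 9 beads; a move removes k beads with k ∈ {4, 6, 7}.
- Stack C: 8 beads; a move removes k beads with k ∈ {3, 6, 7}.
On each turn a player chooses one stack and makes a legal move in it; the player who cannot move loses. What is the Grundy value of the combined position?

1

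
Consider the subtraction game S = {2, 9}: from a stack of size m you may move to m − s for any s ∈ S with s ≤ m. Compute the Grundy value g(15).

Build the Grundy sequence with g(k) = mex{g(k−s) : s ∈ {2, 9}, s ≤ k}:
k:     0  1  2  3  4  5  6  7  8  9 10 11 12 13 14 15
g(k):  0  0  1  1  0  0  1  1  0  2  1  0  0  1  1  0
So g(15) = 0.

0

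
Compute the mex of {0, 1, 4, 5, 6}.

2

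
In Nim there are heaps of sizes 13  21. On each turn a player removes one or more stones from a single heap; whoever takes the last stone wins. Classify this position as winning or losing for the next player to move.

Winning position

Nim-sum: 13 ⊕ 21 = 24.
The nim-sum is 24 ≠ 0, so this is an N-position: the player to move can win.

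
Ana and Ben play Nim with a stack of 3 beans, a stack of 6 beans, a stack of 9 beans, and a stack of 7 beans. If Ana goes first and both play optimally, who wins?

Nim-sum: 3 XOR 6 XOR 9 XOR 7 = 11.
The nim-sum is 11 ≠ 0, so this is an N-position: the player to move can win; Ana has a winning move.

Ana wins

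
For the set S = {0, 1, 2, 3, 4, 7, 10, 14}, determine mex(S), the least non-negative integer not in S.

5

The values 0, 1, 2, 3, 4 are all present; 5 is the first non-negative integer missing from the set.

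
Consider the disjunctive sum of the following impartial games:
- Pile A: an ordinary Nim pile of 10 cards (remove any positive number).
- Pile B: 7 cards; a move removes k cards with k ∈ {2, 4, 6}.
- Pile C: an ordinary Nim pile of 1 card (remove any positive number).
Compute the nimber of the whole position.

8

Pile A is a plain Nim pile of size 10, so its Grundy value is 10.
Grundy values for pile B (subtraction set {2, 4, 6}):
k:     0  1  2  3  4  5  6  7
g(k):  0  0  1  1  2  2  3  3
So g(7) = 3.
Pile C is a plain Nim pile of size 1, so its Grundy value is 1.
By the Sprague-Grundy theorem, the Grundy value of a sum of independent games is the XOR of the component values.
Combined value = 10 ⊕ 3 ⊕ 1 = 8.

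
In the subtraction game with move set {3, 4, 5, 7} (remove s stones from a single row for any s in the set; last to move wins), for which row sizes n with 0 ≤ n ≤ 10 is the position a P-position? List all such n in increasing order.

0, 1, 2, 10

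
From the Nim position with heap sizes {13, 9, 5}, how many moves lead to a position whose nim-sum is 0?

3

Write each in binary and XOR column by column:
  1101  (13)
  1001  (9)
  0101  (5)
  ----
  0001  (1)
The overall nim-sum is X = 1. A heap of size p has a winning move iff p XOR X < p (reduce it to p XOR X).
  13: 13 XOR 1 = 12 < 13 — winning move (to 12).
  9: 9 XOR 1 = 8 < 9 — winning move (to 8).
  5: 5 XOR 1 = 4 < 5 — winning move (to 4).
That gives 3 winning moves.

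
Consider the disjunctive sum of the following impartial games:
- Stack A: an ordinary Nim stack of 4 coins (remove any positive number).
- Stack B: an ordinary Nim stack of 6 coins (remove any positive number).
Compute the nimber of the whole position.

2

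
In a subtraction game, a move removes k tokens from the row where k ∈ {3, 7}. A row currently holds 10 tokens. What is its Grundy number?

Grundy values for subtraction set {3, 7}:
g(0) = mex{} = 0
g(1) = mex{} = 0
g(2) = mex{} = 0
g(3) = mex{0} = 1
g(4) = mex{0} = 1
g(5) = mex{0} = 1
g(6) = mex{1} = 0
g(7) = mex{0,1} = 2
g(8) = mex{0,1} = 2
g(9) = mex{0} = 1
g(10) = mex{1,2} = 0
So g(10) = 0.

0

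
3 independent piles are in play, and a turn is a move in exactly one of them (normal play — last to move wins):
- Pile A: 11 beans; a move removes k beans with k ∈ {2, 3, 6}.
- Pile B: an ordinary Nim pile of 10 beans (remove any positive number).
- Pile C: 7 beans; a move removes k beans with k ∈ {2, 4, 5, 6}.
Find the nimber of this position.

Build the Grundy sequence for pile A with g(k) = mex{g(k−s) : s ∈ {2, 3, 6}, s ≤ k}:
k:     0  1  2  3  4  5  6  7  8  9 10 11
g(k):  0  0  1  1  2  0  3  1  2  0  0  1
So g(11) = 1.
Pile B is a plain Nim pile of size 10, so its Grundy value is 10.
Grundy values for pile C (subtraction set {2, 4, 5, 6}):
k:     0  1  2  3  4  5  6  7
g(k):  0  0  1  1  2  2  3  3
So g(7) = 3.
By the Sprague-Grundy theorem, the Grundy value of a sum of independent games is the XOR of the component values.
Combined value = 1 ⊕ 10 ⊕ 3 = 8.

8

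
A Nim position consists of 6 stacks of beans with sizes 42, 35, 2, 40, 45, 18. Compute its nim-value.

28

Bitwise XOR of the heap sizes:
  101010  (42)
  100011  (35)
  000010  (2)
  101000  (40)
  101101  (45)
  010010  (18)
  ------
  011100  (28)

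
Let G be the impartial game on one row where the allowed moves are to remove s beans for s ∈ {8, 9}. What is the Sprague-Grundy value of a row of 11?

1

Compute g(0), g(1), … for moves {8, 9}:
k:     0  1  2  3  4  5  6  7  8  9 10 11
g(k):  0  0  0  0  0  0  0  0  1  1  1  1
So g(11) = 1.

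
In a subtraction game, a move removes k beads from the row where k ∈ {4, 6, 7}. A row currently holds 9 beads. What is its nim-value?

2

Build the Grundy sequence with g(k) = mex{g(k−s) : s ∈ {4, 6, 7}, s ≤ k}:
g(0) = mex{} = 0
g(1) = mex{} = 0
g(2) = mex{} = 0
g(3) = mex{} = 0
g(4) = mex{0} = 1
g(5) = mex{0} = 1
g(6) = mex{0} = 1
g(7) = mex{0} = 1
g(8) = mex{0,1} = 2
g(9) = mex{0,1} = 2
So g(9) = 2.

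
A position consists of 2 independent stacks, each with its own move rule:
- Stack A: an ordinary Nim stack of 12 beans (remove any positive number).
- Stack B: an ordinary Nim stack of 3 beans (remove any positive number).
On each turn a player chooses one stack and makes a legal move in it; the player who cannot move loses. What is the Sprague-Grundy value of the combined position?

Stack A is a plain Nim stack of size 12, so its Grundy value is 12.
Stack B is a plain Nim stack of size 3, so its Grundy value is 3.
By the Sprague-Grundy theorem, the Grundy value of a sum of independent games is the XOR of the component values.
Combined value = 12 ⊕ 3 = 15.

15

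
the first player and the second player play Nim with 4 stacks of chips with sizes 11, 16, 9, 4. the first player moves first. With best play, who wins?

the first player wins

Bitwise XOR of the heap sizes:
  01011  (11)
  10000  (16)
  01001  (9)
  00100  (4)
  -----
  10110  (22)
The nim-sum is 22 ≠ 0, so this is an N-position: the player to move can win; the first player has a winning move.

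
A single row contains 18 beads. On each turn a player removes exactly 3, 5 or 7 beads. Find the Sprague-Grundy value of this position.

Compute g(0), g(1), … for moves {3, 5, 7}:
k:     0  1  2  3  4  5  6  7  8  9 10 11 12 13 14 15 16 17 18
g(k):  0  0  0  1  1  1  2  2  2  3  0  0  0  1  1  1  2  2  2
So g(18) = 2.

2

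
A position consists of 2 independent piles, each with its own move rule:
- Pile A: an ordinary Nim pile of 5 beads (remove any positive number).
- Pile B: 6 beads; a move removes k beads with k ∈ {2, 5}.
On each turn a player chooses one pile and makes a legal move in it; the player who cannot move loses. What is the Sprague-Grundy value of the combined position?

4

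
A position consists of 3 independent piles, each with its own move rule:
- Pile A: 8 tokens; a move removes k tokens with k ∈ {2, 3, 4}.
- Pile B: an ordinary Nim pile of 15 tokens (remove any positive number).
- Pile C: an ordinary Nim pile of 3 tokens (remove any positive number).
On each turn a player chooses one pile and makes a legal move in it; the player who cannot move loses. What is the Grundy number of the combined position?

Build the Grundy sequence for pile A with g(k) = mex{g(k−s) : s ∈ {2, 3, 4}, s ≤ k}:
g(0) = mex{} = 0
g(1) = mex{} = 0
g(2) = mex{0} = 1
g(3) = mex{0} = 1
g(4) = mex{0,1} = 2
g(5) = mex{0,1} = 2
g(6) = mex{1,2} = 0
g(7) = mex{1,2} = 0
g(8) = mex{0,2} = 1
So g(8) = 1.
Pile B is a plain Nim pile of size 15, so its Grundy value is 15.
Pile C is a plain Nim pile of size 3, so its Grundy value is 3.
By the Sprague-Grundy theorem, the Grundy value of a sum of independent games is the XOR of the component values.
Combined value = 1 ⊕ 15 ⊕ 3 = 13.

13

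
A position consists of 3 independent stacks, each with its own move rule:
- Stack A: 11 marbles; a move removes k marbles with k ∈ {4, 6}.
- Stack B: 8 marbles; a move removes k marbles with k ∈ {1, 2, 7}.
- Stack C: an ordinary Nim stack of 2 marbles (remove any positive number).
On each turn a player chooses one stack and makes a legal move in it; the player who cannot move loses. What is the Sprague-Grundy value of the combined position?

Grundy values for stack A (subtraction set {4, 6}):
k:     0  1  2  3  4  5  6  7  8  9 10 11
g(k):  0  0  0  0  1  1  1  1  2  2  0  0
So g(11) = 0.
Grundy values for stack B (subtraction set {1, 2, 7}):
g(0) = mex{} = 0
g(1) = mex{0} = 1
g(2) = mex{0,1} = 2
g(3) = mex{1,2} = 0
g(4) = mex{0,2} = 1
g(5) = mex{0,1} = 2
g(6) = mex{1,2} = 0
g(7) = mex{0,2} = 1
g(8) = mex{0,1} = 2
So g(8) = 2.
Stack C is a plain Nim stack of size 2, so its Grundy value is 2.
The value of a disjunctive sum is the nim-sum of the parts.
Combined value = 0 XOR 2 XOR 2 = 0.

0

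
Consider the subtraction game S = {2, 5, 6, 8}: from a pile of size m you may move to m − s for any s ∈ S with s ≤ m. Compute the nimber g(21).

3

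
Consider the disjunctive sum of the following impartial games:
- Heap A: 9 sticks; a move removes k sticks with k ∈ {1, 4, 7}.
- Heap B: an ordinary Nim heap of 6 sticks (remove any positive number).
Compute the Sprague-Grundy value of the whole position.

7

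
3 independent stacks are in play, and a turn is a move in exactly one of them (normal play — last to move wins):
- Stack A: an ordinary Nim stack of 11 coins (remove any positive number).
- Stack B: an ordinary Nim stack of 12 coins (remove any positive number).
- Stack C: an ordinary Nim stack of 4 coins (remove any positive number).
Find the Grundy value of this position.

3

Stack A is a plain Nim stack of size 11, so its Grundy value is 11.
Stack B is a plain Nim stack of size 12, so its Grundy value is 12.
Stack C is a plain Nim stack of size 4, so its Grundy value is 4.
The value of a disjunctive sum is the nim-sum of the parts.
Combined value = 11 ⊕ 12 ⊕ 4 = 3.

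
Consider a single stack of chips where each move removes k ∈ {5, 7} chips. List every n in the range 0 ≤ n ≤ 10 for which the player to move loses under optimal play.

Build the Grundy sequence with g(k) = mex{g(k−s) : s ∈ {5, 7}, s ≤ k}:
g(0) = mex{} = 0
g(1) = mex{} = 0
g(2) = mex{} = 0
g(3) = mex{} = 0
g(4) = mex{} = 0
g(5) = mex{0} = 1
g(6) = mex{0} = 1
g(7) = mex{0} = 1
g(8) = mex{0} = 1
g(9) = mex{0} = 1
g(10) = mex{0,1} = 2
The P-positions (g = 0) in 0..10 are 0, 1, 2, 3, 4.

0, 1, 2, 3, 4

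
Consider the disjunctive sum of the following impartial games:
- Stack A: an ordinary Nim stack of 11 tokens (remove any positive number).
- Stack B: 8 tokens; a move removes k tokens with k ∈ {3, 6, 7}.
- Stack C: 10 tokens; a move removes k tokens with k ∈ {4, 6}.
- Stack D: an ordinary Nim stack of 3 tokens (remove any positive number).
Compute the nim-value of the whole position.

10

Stack A is a plain Nim stack of size 11, so its Grundy value is 11.
Build the Grundy sequence for stack B with g(k) = mex{g(k−s) : s ∈ {3, 6, 7}, s ≤ k}:
g(0) = mex{} = 0
g(1) = mex{} = 0
g(2) = mex{} = 0
g(3) = mex{0} = 1
g(4) = mex{0} = 1
g(5) = mex{0} = 1
g(6) = mex{0,1} = 2
g(7) = mex{0,1} = 2
g(8) = mex{0,1} = 2
So g(8) = 2.
Build the Grundy sequence for stack C with g(k) = mex{g(k−s) : s ∈ {4, 6}, s ≤ k}:
g(0) = mex{} = 0
g(1) = mex{} = 0
g(2) = mex{} = 0
g(3) = mex{} = 0
g(4) = mex{0} = 1
g(5) = mex{0} = 1
g(6) = mex{0} = 1
g(7) = mex{0} = 1
g(8) = mex{0,1} = 2
g(9) = mex{0,1} = 2
g(10) = mex{1} = 0
So g(10) = 0.
Stack D is a plain Nim stack of size 3, so its Grundy value is 3.
The value of a disjunctive sum is the nim-sum of the parts.
Combined value = 11 ⊕ 2 ⊕ 0 ⊕ 3 = 10.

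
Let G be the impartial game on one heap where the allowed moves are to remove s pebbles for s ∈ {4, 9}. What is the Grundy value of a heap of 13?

Grundy values for subtraction set {4, 9}:
g(0) = mex{} = 0
g(1) = mex{} = 0
g(2) = mex{} = 0
g(3) = mex{} = 0
g(4) = mex{0} = 1
g(5) = mex{0} = 1
g(6) = mex{0} = 1
g(7) = mex{0} = 1
g(8) = mex{1} = 0
g(9) = mex{0,1} = 2
g(10) = mex{0,1} = 2
g(11) = mex{0,1} = 2
g(12) = mex{0} = 1
g(13) = mex{1,2} = 0
So g(13) = 0.

0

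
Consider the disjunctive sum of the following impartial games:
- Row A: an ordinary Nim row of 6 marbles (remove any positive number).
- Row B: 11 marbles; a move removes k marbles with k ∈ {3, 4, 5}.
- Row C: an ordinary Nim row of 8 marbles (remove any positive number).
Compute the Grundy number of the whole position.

15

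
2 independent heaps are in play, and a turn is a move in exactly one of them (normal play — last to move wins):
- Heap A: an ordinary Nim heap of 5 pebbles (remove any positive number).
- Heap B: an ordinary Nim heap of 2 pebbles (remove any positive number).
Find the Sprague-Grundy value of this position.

7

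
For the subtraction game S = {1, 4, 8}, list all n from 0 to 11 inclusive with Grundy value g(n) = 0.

0, 2, 5, 7

Build the Grundy sequence with g(k) = mex{g(k−s) : s ∈ {1, 4, 8}, s ≤ k}:
g(0) = mex{} = 0
g(1) = mex{0} = 1
g(2) = mex{1} = 0
g(3) = mex{0} = 1
g(4) = mex{0,1} = 2
g(5) = mex{1,2} = 0
g(6) = mex{0} = 1
g(7) = mex{1} = 0
g(8) = mex{0,2} = 1
g(9) = mex{0,1} = 2
g(10) = mex{0,1,2} = 3
g(11) = mex{0,1,3} = 2
The P-positions (g = 0) in 0..11 are 0, 2, 5, 7.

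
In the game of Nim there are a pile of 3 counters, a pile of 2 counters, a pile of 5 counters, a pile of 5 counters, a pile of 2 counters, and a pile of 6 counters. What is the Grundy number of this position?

5

Nim-sum: 3 XOR 2 XOR 5 XOR 5 XOR 2 XOR 6 = 5.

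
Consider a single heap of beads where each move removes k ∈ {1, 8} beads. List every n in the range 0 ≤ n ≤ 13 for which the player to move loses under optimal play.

Compute g(0), g(1), … for moves {1, 8}:
k:     0  1  2  3  4  5  6  7  8  9 10 11 12 13
g(k):  0  1  0  1  0  1  0  1  2  0  1  0  1  0
The P-positions (g = 0) in 0..13 are 0, 2, 4, 6, 9, 11, 13.

0, 2, 4, 6, 9, 11, 13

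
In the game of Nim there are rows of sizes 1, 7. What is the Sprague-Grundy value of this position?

Nim-sum: 1 ⊕ 7 = 6.

6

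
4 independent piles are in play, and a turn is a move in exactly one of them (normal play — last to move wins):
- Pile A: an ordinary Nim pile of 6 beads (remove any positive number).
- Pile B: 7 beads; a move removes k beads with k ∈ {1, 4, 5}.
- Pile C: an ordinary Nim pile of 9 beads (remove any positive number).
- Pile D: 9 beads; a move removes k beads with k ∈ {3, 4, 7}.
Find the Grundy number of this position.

Pile A is a plain Nim pile of size 6, so its Grundy value is 6.
For pile B, compute g(0), g(1), … with moves {1, 4, 5}:
g(0) = mex{} = 0
g(1) = mex{0} = 1
g(2) = mex{1} = 0
g(3) = mex{0} = 1
g(4) = mex{0,1} = 2
g(5) = mex{0,1,2} = 3
g(6) = mex{0,1,3} = 2
g(7) = mex{0,1,2} = 3
So g(7) = 3.
Pile C is a plain Nim pile of size 9, so its Grundy value is 9.
For pile D, compute g(0), g(1), … with moves {3, 4, 7}:
g(0) = mex{} = 0
g(1) = mex{} = 0
g(2) = mex{} = 0
g(3) = mex{0} = 1
g(4) = mex{0} = 1
g(5) = mex{0} = 1
g(6) = mex{0,1} = 2
g(7) = mex{0,1} = 2
g(8) = mex{0,1} = 2
g(9) = mex{0,1,2} = 3
So g(9) = 3.
By the Sprague-Grundy theorem, the Grundy value of a sum of independent games is the XOR of the component values.
Combined value = 6 XOR 3 XOR 9 XOR 3 = 15.

15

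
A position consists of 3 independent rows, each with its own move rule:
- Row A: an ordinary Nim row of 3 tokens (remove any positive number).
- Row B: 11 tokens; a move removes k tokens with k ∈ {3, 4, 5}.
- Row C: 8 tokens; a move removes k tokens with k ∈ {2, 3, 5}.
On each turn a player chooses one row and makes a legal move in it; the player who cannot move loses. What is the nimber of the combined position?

2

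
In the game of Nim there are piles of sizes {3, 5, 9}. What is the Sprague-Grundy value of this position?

Nim-sum: 3 ⊕ 5 ⊕ 9 = 15.

15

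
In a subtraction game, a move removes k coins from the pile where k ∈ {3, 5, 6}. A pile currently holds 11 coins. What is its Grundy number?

0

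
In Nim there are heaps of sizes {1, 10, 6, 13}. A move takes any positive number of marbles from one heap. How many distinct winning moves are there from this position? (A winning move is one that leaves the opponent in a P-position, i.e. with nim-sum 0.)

0

Nim-sum: 1 ^ 10 ^ 6 ^ 13 = 0.
The nim-sum is already 0, so every move leaves a nonzero nim-sum — there are no winning moves.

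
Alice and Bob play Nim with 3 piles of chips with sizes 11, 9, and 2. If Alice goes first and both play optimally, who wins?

Bob wins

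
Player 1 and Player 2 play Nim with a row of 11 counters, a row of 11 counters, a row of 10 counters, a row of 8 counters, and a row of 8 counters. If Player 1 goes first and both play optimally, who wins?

Player 1 wins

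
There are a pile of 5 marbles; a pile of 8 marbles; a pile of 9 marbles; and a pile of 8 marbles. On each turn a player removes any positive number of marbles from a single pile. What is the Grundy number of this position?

Nim-sum: 5 ⊕ 8 ⊕ 9 ⊕ 8 = 12.

12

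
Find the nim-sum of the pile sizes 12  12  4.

4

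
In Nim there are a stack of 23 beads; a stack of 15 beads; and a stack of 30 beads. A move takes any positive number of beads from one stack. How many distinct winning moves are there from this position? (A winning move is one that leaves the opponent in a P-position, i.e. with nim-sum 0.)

Compute the nim-sum pairwise:
23 ⊕ 15 = 24
24 ⊕ 30 = 6
The overall nim-sum is X = 6. A stack of size p has a winning move iff p XOR X < p (reduce it to p XOR X).
  23: 23 XOR 6 = 17 < 23 — winning move (to 17).
  15: 15 XOR 6 = 9 < 15 — winning move (to 9).
  30: 30 XOR 6 = 24 < 30 — winning move (to 24).
That gives 3 winning moves.

3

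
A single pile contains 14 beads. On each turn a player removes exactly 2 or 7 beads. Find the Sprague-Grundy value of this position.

Grundy values for subtraction set {2, 7}:
g(0) = mex{} = 0
g(1) = mex{} = 0
g(2) = mex{0} = 1
g(3) = mex{0} = 1
g(4) = mex{1} = 0
g(5) = mex{1} = 0
g(6) = mex{0} = 1
g(7) = mex{0} = 1
g(8) = mex{0,1} = 2
g(9) = mex{1} = 0
g(10) = mex{1,2} = 0
g(11) = mex{0} = 1
g(12) = mex{0} = 1
g(13) = mex{1} = 0
g(14) = mex{1} = 0
So g(14) = 0.

0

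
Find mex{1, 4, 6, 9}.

0

0 is not in the set, so the mex is 0.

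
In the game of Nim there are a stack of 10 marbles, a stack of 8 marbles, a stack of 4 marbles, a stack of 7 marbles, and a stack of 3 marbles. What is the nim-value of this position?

In binary:
  1010  (10)
  1000  (8)
  0100  (4)
  0111  (7)
  0011  (3)
  ----
  0010  (2)

2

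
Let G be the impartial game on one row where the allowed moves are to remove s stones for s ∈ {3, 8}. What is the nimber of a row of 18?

0

Compute g(0), g(1), … for moves {3, 8}:
k:     0  1  2  3  4  5  6  7  8  9 10 11 12 13 14 15 16 17 18
g(k):  0  0  0  1  1  1  0  0  2  1  1  0  0  0  1  1  1  0  0
So g(18) = 0.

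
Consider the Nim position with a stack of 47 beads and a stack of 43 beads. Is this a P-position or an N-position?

N-position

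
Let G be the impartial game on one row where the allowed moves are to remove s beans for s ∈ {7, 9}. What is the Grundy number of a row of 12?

1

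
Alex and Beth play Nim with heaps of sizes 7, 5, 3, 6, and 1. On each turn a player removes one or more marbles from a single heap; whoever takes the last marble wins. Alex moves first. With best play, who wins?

Alex wins

In binary:
  111  (7)
  101  (5)
  011  (3)
  110  (6)
  001  (1)
  ---
  110  (6)
The nim-sum is 6 ≠ 0, so this is an N-position: the player to move can win; Alex has a winning move.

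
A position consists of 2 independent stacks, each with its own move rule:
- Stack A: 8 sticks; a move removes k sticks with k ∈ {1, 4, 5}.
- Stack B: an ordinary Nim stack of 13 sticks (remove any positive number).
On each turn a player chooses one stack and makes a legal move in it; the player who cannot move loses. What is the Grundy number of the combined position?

13

Build the Grundy sequence for stack A with g(k) = mex{g(k−s) : s ∈ {1, 4, 5}, s ≤ k}:
g(0) = mex{} = 0
g(1) = mex{0} = 1
g(2) = mex{1} = 0
g(3) = mex{0} = 1
g(4) = mex{0,1} = 2
g(5) = mex{0,1,2} = 3
g(6) = mex{0,1,3} = 2
g(7) = mex{0,1,2} = 3
g(8) = mex{1,2,3} = 0
So g(8) = 0.
Stack B is a plain Nim stack of size 13, so its Grundy value is 13.
By the Sprague-Grundy theorem, the Grundy value of a sum of independent games is the XOR of the component values.
Combined value = 0 XOR 13 = 13.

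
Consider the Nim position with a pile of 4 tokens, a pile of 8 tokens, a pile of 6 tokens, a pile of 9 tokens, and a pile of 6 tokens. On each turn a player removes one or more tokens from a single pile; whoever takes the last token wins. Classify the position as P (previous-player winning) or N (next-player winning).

N-position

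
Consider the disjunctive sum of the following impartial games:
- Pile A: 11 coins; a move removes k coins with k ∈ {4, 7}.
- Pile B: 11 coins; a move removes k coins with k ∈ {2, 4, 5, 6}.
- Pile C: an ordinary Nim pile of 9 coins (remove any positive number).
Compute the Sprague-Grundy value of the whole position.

For pile A, compute g(0), g(1), … with moves {4, 7}:
g(0) = mex{} = 0
g(1) = mex{} = 0
g(2) = mex{} = 0
g(3) = mex{} = 0
g(4) = mex{0} = 1
g(5) = mex{0} = 1
g(6) = mex{0} = 1
g(7) = mex{0} = 1
g(8) = mex{0,1} = 2
g(9) = mex{0,1} = 2
g(10) = mex{0,1} = 2
g(11) = mex{1} = 0
So g(11) = 0.
Grundy values for pile B (subtraction set {2, 4, 5, 6}):
k:     0  1  2  3  4  5  6  7  8  9 10 11
g(k):  0  0  1  1  2  2  3  3  0  0  1  1
So g(11) = 1.
Pile C is a plain Nim pile of size 9, so its Grundy value is 9.
The value of a disjunctive sum is the nim-sum of the parts.
Combined value = 0 ⊕ 1 ⊕ 9 = 8.

8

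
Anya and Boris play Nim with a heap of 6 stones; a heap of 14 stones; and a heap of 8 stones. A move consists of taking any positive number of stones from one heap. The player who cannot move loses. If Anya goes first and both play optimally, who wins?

Boris wins

In binary:
  0110  (6)
  1110  (14)
  1000  (8)
  ----
  0000  (0)
The nim-sum is 0, so this is a P-position: the player to move is in a losing position under optimal play; Anya is about to move from it and so loses — Boris wins.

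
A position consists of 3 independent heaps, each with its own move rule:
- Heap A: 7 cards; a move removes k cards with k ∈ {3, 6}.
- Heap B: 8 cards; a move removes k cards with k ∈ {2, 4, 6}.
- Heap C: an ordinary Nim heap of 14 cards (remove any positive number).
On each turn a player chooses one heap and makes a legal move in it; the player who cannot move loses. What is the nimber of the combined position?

Build the Grundy sequence for heap A with g(k) = mex{g(k−s) : s ∈ {3, 6}, s ≤ k}:
k:     0  1  2  3  4  5  6  7
g(k):  0  0  0  1  1  1  2  2
So g(7) = 2.
For heap B, compute g(0), g(1), … with moves {2, 4, 6}:
k:     0  1  2  3  4  5  6  7  8
g(k):  0  0  1  1  2  2  3  3  0
So g(8) = 0.
Heap C is a plain Nim heap of size 14, so its Grundy value is 14.
The value of a disjunctive sum is the nim-sum of the parts.
Combined value = 2 ⊕ 0 ⊕ 14 = 12.

12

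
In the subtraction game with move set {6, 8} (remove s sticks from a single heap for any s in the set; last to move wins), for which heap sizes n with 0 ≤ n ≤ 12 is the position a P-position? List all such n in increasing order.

Grundy values for subtraction set {6, 8}:
k:     0  1  2  3  4  5  6  7  8  9 10 11 12
g(k):  0  0  0  0  0  0  1  1  1  1  1  1  2
The P-positions (g = 0) in 0..12 are 0, 1, 2, 3, 4, 5.

0, 1, 2, 3, 4, 5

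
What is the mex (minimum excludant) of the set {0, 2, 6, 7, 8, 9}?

1

0 is in the set but 1 is not, so the mex is 1.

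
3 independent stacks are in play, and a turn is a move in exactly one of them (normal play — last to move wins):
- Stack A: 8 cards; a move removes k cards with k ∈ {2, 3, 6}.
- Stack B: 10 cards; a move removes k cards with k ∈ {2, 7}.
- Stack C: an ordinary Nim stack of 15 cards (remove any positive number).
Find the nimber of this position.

13

Grundy values for stack A (subtraction set {2, 3, 6}):
k:     0  1  2  3  4  5  6  7  8
g(k):  0  0  1  1  2  0  3  1  2
So g(8) = 2.
For stack B, compute g(0), g(1), … with moves {2, 7}:
g(0) = mex{} = 0
g(1) = mex{} = 0
g(2) = mex{0} = 1
g(3) = mex{0} = 1
g(4) = mex{1} = 0
g(5) = mex{1} = 0
g(6) = mex{0} = 1
g(7) = mex{0} = 1
g(8) = mex{0,1} = 2
g(9) = mex{1} = 0
g(10) = mex{1,2} = 0
So g(10) = 0.
Stack C is a plain Nim stack of size 15, so its Grundy value is 15.
The value of a disjunctive sum is the nim-sum of the parts.
Combined value = 2 XOR 0 XOR 15 = 13.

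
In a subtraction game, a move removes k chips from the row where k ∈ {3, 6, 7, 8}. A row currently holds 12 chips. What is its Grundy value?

0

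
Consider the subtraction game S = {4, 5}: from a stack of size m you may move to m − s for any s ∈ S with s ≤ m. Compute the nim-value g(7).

Build the Grundy sequence with g(k) = mex{g(k−s) : s ∈ {4, 5}, s ≤ k}:
k:     0  1  2  3  4  5  6  7
g(k):  0  0  0  0  1  1  1  1
So g(7) = 1.

1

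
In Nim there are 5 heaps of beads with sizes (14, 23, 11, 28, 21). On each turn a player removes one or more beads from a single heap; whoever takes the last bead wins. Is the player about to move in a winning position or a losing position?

Nim-sum: 14 XOR 23 XOR 11 XOR 28 XOR 21 = 27.
The nim-sum is 27 ≠ 0, so this is an N-position: the player to move can win.

Winning position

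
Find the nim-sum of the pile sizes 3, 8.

Bitwise XOR of the heap sizes:
  0011  (3)
  1000  (8)
  ----
  1011  (11)

11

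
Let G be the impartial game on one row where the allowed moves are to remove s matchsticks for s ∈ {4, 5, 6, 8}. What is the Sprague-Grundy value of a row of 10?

2

Grundy values for subtraction set {4, 5, 6, 8}:
g(0) = mex{} = 0
g(1) = mex{} = 0
g(2) = mex{} = 0
g(3) = mex{} = 0
g(4) = mex{0} = 1
g(5) = mex{0} = 1
g(6) = mex{0} = 1
g(7) = mex{0} = 1
g(8) = mex{0,1} = 2
g(9) = mex{0,1} = 2
g(10) = mex{0,1} = 2
So g(10) = 2.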